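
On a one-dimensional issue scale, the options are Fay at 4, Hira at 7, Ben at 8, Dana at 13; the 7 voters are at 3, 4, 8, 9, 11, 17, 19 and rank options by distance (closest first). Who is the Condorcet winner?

With single-peaked preferences on a line, the Condorcet winner is the candidate closest to the median voter.
The median voter (position 9) is closest to Ben at 8.
Check: Ben vs Dana — voters closer to Ben: 4 of 7.

Ben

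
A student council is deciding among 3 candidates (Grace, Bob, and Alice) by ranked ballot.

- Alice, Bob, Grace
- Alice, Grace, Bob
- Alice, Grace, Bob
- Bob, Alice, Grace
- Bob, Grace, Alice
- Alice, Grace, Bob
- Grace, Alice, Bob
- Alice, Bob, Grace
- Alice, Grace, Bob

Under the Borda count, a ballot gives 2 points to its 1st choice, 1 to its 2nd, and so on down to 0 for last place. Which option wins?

Alice

Borda scores:
  Grace: 0 + 1 + 1 + 0 + 1 + 1 + 2 + 0 + 1 = 7
  Bob: 1 + 0 + 0 + 2 + 2 + 0 + 0 + 1 + 0 = 6
  Alice: 2 + 2 + 2 + 1 + 0 + 2 + 1 + 2 + 2 = 14
Alice has the highest total.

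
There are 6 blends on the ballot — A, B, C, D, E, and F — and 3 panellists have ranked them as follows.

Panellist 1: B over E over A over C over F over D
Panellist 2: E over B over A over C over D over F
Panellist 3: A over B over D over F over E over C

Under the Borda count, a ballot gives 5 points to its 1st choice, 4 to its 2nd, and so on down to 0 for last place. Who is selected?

Borda scores:
  A: 3 + 3 + 5 = 11
  B: 5 + 4 + 4 = 13
  C: 2 + 2 + 0 = 4
  D: 0 + 1 + 3 = 4
  E: 4 + 5 + 1 = 10
  F: 1 + 0 + 2 = 3
B has the highest total.

B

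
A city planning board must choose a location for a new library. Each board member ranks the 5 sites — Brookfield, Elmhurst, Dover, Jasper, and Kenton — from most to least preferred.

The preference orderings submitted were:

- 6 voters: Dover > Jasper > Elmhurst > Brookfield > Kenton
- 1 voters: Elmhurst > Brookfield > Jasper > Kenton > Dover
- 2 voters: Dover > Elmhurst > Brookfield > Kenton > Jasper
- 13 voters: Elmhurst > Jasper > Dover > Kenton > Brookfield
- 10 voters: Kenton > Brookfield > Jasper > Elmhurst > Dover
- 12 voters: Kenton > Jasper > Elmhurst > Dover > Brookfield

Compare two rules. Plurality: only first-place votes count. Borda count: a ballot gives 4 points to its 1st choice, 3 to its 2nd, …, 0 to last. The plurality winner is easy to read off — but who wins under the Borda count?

Plurality first-place counts: Brookfield 0, Elmhurst 14, Dover 8, Jasper 0, Kenton 22 → Kenton.
Borda totals: Brookfield 43, Elmhurst 108, Dover 70, Jasper 115, Kenton 104 → Jasper.

Jasper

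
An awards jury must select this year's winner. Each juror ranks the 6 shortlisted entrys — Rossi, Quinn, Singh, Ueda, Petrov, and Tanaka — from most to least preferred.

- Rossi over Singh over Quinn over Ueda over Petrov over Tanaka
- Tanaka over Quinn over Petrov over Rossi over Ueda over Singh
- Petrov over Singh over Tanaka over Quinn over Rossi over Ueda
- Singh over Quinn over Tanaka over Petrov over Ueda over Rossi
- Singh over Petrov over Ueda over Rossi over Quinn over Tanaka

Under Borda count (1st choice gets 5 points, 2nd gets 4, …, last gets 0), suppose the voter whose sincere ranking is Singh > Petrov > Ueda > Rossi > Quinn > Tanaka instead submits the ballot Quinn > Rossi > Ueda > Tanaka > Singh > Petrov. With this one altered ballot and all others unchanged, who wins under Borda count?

Quinn

Borda totals with the altered ballot: Rossi 12, Quinn 18, Singh 14, Ueda 7, Petrov 11, Tanaka 13.
The switch changes the winner from Singh to Quinn.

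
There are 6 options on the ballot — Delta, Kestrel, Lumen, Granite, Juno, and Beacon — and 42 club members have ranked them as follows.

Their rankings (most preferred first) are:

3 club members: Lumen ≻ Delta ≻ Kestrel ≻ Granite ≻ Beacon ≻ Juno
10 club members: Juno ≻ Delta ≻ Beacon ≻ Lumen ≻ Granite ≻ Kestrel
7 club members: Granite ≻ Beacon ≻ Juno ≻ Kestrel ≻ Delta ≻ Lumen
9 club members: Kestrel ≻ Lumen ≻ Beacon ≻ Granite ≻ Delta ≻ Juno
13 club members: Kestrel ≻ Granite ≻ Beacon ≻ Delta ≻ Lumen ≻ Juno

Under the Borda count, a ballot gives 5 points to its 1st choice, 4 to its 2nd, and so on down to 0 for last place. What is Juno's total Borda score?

71

Borda scores:
  Delta: 3·4 + 10·4 + 7·1 + 9·1 + 13·2 = 94
  Kestrel: 3·3 + 10·0 + 7·2 + 9·5 + 13·5 = 133
  Lumen: 3·5 + 10·2 + 7·0 + 9·4 + 13·1 = 84
  Granite: 3·2 + 10·1 + 7·5 + 9·2 + 13·4 = 121
  Juno: 3·0 + 10·5 + 7·3 + 9·0 + 13·0 = 71
  Beacon: 3·1 + 10·3 + 7·4 + 9·3 + 13·3 = 127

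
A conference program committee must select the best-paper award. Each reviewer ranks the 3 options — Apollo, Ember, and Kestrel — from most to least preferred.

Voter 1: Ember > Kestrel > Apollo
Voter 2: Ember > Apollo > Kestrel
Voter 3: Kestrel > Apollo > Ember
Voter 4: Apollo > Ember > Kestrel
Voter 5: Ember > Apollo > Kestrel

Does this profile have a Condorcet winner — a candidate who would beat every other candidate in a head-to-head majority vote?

Yes

Head-to-head results (5 voters total):
Apollo vs Ember: Ember wins 3–2.
Apollo vs Kestrel: Apollo wins 3–2.
Ember vs Kestrel: Ember wins 4–1.
Ember beats each rival — Apollo (3–2), Kestrel (4–1) — so Ember is the Condorcet winner.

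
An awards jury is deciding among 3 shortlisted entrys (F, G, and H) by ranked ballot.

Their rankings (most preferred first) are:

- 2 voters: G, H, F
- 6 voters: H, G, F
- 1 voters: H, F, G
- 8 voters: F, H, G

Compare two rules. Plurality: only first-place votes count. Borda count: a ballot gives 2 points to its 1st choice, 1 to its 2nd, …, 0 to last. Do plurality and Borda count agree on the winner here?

Plurality first-place counts: F 8, G 2, H 7 → F.
Borda totals: F 17, G 10, H 24 → H.
The two rules disagree: plurality picks F, Borda picks H.

No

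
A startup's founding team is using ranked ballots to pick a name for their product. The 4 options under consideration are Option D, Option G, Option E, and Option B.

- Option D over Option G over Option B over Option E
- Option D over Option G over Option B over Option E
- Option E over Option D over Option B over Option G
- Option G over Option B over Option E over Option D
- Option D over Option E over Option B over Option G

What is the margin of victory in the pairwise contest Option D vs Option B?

Ballots ranking Option D above Option B: 4.
Ballots ranking Option B above Option D: 1.
Option D wins 4–1, a margin of 3.

3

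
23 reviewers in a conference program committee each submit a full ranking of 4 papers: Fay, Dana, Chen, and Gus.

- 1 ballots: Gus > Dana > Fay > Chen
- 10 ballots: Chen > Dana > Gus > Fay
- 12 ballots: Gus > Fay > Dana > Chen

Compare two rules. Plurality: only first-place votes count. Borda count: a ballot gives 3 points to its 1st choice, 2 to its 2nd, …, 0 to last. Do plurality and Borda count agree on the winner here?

Yes

Plurality first-place counts: Fay 0, Dana 0, Chen 10, Gus 13 → Gus.
Borda totals: Fay 25, Dana 34, Chen 30, Gus 49 → Gus.
The two rules agree on Gus.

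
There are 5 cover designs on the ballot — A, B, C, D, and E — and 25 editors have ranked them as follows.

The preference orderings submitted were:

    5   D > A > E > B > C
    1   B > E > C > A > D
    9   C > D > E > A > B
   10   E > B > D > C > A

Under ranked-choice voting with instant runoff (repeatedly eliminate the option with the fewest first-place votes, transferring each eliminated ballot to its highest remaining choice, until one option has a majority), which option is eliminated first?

Round 1: E 10, C 9, D 5, B 1, A 0. A has the fewest and is eliminated.
Round 2: E 10, C 9, D 5, B 1. B has the fewest and is eliminated.
Round 3: E 11, C 9, D 5. D has the fewest and is eliminated.
Round 4: E 16, C 9. E has a majority.

A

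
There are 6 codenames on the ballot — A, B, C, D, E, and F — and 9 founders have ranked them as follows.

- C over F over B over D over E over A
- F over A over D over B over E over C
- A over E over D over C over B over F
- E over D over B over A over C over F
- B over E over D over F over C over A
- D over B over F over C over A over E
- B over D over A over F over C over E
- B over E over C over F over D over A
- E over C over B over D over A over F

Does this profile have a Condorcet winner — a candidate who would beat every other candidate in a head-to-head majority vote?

Yes

Head-to-head results (9 voters total):
A vs B: B wins 7–2.
A vs C: C wins 5–4.
A vs D: D wins 7–2.
A vs E: E wins 5–4.
A vs F: F wins 5–4.
B vs C: B wins 6–3.
B vs D: B wins 5–4.
B vs E: B wins 6–3.
B vs F: B wins 7–2.
C vs D: D wins 6–3.
C vs E: E wins 6–3.
C vs F: C wins 5–4.
D vs E: E wins 5–4.
D vs F: D wins 6–3.
E vs F: E wins 5–4.
B beats each rival — A (7–2), C (6–3), D (5–4), E (6–3), F (7–2) — so B is the Condorcet winner.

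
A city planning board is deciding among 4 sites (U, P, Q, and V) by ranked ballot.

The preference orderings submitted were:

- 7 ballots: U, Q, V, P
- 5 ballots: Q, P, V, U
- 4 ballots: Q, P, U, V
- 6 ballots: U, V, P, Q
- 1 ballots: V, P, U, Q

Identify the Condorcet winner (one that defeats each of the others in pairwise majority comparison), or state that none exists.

U

Head-to-head results (23 voters total):
U vs P: U wins 13–10.
U vs Q: U wins 14–9.
U vs V: U wins 17–6.
P vs Q: Q wins 16–7.
P vs V: V wins 14–9.
Q vs V: Q wins 16–7.
U beats each rival — P (13–10), Q (14–9), V (17–6) — so U is the Condorcet winner.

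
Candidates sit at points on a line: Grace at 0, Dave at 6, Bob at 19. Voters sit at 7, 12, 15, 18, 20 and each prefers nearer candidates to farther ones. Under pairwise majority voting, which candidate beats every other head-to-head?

Bob

With single-peaked preferences on a line, the Condorcet winner is the candidate closest to the median voter.
The median voter (position 15) is closest to Bob at 19.
Check: Bob vs Grace — voters closer to Bob: 4 of 5.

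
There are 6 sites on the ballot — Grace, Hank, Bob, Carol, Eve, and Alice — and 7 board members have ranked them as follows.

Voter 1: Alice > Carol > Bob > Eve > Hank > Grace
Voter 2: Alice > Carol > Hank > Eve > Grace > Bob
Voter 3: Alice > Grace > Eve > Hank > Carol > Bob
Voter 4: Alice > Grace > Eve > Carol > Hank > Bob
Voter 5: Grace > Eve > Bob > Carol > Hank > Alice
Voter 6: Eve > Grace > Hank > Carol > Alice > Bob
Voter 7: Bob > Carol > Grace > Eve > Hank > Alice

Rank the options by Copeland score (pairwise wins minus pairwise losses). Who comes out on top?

Pairwise results:
  Grace vs Hank: Grace wins 5–2.
  Grace vs Bob: Grace wins 5–2.
  Grace vs Carol: Grace wins 4–3.
  Grace vs Eve: Grace wins 4–3.
  Grace vs Alice: Alice wins 4–3.
  Hank vs Bob: Hank wins 4–3.
  Hank vs Carol: Carol wins 5–2.
  Hank vs Eve: Eve wins 6–1.
  Hank vs Alice: Alice wins 4–3.
  Bob vs Carol: Carol wins 5–2.
  Bob vs Eve: Eve wins 5–2.
  Bob vs Alice: Alice wins 5–2.
  Carol vs Eve: Eve wins 4–3.
  Carol vs Alice: Alice wins 4–3.
  Eve vs Alice: Alice wins 4–3.
Copeland scores (wins − losses):
  Grace: 4 − 1 = 3
  Hank: 1 − 4 = -3
  Bob: 0 − 5 = -5
  Carol: 2 − 3 = -1
  Eve: 3 − 2 = 1
  Alice: 5 − 0 = 5
Alice has the best Copeland score.

Alice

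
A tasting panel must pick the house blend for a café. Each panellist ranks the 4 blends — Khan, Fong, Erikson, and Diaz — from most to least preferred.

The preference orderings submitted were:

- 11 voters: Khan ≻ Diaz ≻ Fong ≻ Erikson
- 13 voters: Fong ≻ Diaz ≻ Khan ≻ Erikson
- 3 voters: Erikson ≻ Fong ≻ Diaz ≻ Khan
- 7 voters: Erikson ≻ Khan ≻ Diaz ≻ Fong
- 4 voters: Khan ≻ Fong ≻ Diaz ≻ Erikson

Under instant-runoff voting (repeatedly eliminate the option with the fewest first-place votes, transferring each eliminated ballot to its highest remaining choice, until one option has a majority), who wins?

Round 1: Khan 15, Fong 13, Erikson 10, Diaz 0. Diaz has the fewest and is eliminated.
Round 2: Khan 15, Fong 13, Erikson 10. Erikson has the fewest and is eliminated.
Round 3: Khan 22, Fong 16. Khan has a majority.

Khan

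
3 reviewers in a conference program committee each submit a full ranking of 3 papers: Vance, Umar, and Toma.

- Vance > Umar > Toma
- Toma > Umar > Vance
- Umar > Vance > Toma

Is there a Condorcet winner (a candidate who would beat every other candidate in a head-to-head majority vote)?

Yes

Head-to-head results (3 voters total):
Vance vs Umar: Umar wins 2–1.
Vance vs Toma: Vance wins 2–1.
Umar vs Toma: Umar wins 2–1.
Umar beats each rival — Vance (2–1), Toma (2–1) — so Umar is the Condorcet winner.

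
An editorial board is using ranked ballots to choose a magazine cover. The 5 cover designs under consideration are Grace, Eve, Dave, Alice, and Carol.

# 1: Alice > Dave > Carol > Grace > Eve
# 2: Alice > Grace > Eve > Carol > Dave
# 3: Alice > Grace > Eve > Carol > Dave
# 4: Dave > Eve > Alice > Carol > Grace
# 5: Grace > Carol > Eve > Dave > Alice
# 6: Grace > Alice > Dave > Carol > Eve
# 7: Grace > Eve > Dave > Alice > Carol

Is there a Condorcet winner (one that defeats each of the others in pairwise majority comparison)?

Yes

Head-to-head results (7 voters total):
Grace vs Eve: Grace wins 6–1.
Grace vs Dave: Grace wins 5–2.
Grace vs Alice: Alice wins 4–3.
Grace vs Carol: Grace wins 5–2.
Eve vs Dave: Eve wins 4–3.
Eve vs Alice: Alice wins 4–3.
Eve vs Carol: Eve wins 4–3.
Dave vs Alice: Alice wins 4–3.
Dave vs Carol: Dave wins 4–3.
Alice vs Carol: Alice wins 6–1.
Alice beats each rival — Grace (4–3), Eve (4–3), Dave (4–3), Carol (6–1) — so Alice is the Condorcet winner.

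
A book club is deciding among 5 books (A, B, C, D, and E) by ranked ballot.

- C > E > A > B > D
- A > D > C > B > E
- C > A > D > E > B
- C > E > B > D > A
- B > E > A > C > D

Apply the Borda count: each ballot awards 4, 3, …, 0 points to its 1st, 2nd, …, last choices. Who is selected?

C

Borda scores:
  A: 2 + 4 + 3 + 0 + 2 = 11
  B: 1 + 1 + 0 + 2 + 4 = 8
  C: 4 + 2 + 4 + 4 + 1 = 15
  D: 0 + 3 + 2 + 1 + 0 = 6
  E: 3 + 0 + 1 + 3 + 3 = 10
C has the highest total.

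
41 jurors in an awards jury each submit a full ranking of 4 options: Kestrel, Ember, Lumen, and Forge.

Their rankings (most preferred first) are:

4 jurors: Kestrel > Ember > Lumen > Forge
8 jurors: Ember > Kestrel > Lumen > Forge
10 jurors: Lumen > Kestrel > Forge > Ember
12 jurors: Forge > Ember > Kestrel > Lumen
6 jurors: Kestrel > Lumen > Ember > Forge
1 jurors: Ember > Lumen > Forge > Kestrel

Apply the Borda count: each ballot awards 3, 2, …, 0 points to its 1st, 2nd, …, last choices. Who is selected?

Borda scores:
  Kestrel: 4·3 + 8·2 + 10·2 + 12·1 + 6·3 + 0 = 78
  Ember: 4·2 + 8·3 + 10·0 + 12·2 + 6·1 + 3 = 65
  Lumen: 4·1 + 8·1 + 10·3 + 12·0 + 6·2 + 2 = 56
  Forge: 4·0 + 8·0 + 10·1 + 12·3 + 6·0 + 1 = 47
Kestrel has the highest total.

Kestrel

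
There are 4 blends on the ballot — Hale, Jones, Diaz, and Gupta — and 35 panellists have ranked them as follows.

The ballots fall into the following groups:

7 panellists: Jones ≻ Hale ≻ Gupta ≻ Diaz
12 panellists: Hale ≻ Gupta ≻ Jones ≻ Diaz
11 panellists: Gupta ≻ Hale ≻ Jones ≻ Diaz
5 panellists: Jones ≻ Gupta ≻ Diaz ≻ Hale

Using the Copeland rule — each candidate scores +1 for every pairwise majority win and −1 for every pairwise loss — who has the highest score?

Hale

Pairwise results:
  Hale vs Jones: Hale wins 23–12.
  Hale vs Diaz: Hale wins 30–5.
  Hale vs Gupta: Hale wins 19–16.
  Jones vs Diaz: Jones wins 35–0.
  Jones vs Gupta: Gupta wins 23–12.
  Diaz vs Gupta: Gupta wins 35–0.
Copeland scores (wins − losses):
  Hale: 3 − 0 = 3
  Jones: 1 − 2 = -1
  Diaz: 0 − 3 = -3
  Gupta: 2 − 1 = 1
Hale has the best Copeland score.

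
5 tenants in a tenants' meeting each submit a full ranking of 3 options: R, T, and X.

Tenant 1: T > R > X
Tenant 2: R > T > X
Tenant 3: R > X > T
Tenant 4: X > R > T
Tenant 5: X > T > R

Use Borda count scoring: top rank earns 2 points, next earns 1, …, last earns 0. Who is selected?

R

Borda scores:
  R: 1 + 2 + 2 + 1 + 0 = 6
  T: 2 + 1 + 0 + 0 + 1 = 4
  X: 0 + 0 + 1 + 2 + 2 = 5
R has the highest total.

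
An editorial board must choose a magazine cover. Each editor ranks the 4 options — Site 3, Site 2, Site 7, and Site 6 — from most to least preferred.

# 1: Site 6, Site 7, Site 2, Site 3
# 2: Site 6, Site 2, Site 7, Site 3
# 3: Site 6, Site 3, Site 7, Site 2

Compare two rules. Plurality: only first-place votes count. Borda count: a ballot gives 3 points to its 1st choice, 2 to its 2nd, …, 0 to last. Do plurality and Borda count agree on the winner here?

Plurality first-place counts: Site 3 0, Site 2 0, Site 7 0, Site 6 3 → Site 6.
Borda totals: Site 3 2, Site 2 3, Site 7 4, Site 6 9 → Site 6.
The two rules agree on Site 6.

Yes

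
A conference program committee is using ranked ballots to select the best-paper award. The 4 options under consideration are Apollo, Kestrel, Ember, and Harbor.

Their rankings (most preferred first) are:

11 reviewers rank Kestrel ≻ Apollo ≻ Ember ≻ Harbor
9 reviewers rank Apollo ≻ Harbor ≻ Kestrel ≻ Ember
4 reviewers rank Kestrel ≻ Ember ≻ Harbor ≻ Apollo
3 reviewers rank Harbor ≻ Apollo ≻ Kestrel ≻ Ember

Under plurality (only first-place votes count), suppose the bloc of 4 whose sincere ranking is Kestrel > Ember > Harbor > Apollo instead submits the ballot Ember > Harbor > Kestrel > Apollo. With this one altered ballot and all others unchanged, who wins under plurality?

First-place totals with the altered ballot: Apollo 9, Kestrel 11, Ember 4, Harbor 3.
The winner is unchanged: still Kestrel.

Kestrel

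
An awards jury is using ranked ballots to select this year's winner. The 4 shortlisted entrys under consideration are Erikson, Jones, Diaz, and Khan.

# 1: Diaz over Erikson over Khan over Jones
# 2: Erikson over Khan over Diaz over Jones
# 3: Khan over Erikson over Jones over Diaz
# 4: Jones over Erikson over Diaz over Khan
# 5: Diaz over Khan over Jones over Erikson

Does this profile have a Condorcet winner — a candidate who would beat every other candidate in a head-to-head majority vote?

Head-to-head results (5 voters total):
Erikson vs Jones: Erikson wins 3–2.
Erikson vs Diaz: Erikson wins 3–2.
Erikson vs Khan: Erikson wins 3–2.
Jones vs Diaz: Diaz wins 3–2.
Jones vs Khan: Khan wins 4–1.
Diaz vs Khan: Diaz wins 3–2.
Erikson beats each rival — Jones (3–2), Diaz (3–2), Khan (3–2) — so Erikson is the Condorcet winner.

Yes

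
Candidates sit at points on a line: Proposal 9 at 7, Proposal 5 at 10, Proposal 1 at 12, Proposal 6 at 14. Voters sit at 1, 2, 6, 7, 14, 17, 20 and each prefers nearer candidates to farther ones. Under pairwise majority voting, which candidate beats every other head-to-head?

Proposal 9

With single-peaked preferences on a line, the Condorcet winner is the candidate closest to the median voter.
The median voter (position 7) is closest to Proposal 9 at 7.
Check: Proposal 9 vs Proposal 5 — voters closer to Proposal 9: 4 of 7.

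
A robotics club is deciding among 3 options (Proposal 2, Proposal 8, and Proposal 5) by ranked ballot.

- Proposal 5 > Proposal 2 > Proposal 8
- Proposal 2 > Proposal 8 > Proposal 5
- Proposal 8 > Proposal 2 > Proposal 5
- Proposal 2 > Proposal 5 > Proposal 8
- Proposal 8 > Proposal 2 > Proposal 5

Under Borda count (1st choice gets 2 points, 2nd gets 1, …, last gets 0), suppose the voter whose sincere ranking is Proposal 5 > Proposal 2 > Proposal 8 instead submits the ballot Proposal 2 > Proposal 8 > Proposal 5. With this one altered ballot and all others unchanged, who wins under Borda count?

Borda totals with the altered ballot: Proposal 2 8, Proposal 8 6, Proposal 5 1.
The winner is unchanged: still Proposal 2.

Proposal 2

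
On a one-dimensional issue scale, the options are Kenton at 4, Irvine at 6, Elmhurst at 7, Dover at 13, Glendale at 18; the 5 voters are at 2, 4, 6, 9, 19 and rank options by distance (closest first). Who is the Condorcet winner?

With single-peaked preferences on a line, the Condorcet winner is the candidate closest to the median voter.
The median voter (position 6) is closest to Irvine at 6.
Check: Irvine vs Dover — voters closer to Irvine: 4 of 5.

Irvine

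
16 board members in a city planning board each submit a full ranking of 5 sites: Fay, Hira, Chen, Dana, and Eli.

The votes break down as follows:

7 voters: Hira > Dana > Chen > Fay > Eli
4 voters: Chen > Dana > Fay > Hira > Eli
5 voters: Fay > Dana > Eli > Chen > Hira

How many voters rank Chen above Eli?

Ballots ranking Chen above Eli: 7+4 = 11.
Ballots ranking Eli above Chen: 5.
So 11 of 16 voters prefer Chen to Eli.

11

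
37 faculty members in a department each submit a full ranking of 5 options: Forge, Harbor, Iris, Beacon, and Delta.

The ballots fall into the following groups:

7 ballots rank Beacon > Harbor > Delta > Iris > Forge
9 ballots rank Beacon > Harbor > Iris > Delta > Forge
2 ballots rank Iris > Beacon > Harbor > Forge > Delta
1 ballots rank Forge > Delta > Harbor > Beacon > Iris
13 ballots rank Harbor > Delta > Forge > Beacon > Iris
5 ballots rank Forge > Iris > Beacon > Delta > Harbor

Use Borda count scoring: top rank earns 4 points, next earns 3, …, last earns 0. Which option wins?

Borda scores:
  Forge: 7·0 + 9·0 + 2·1 + 4 + 13·2 + 5·4 = 52
  Harbor: 7·3 + 9·3 + 2·2 + 2 + 13·4 + 5·0 = 106
  Iris: 7·1 + 9·2 + 2·4 + 0 + 13·0 + 5·3 = 48
  Beacon: 7·4 + 9·4 + 2·3 + 1 + 13·1 + 5·2 = 94
  Delta: 7·2 + 9·1 + 2·0 + 3 + 13·3 + 5·1 = 70
Harbor has the highest total.

Harbor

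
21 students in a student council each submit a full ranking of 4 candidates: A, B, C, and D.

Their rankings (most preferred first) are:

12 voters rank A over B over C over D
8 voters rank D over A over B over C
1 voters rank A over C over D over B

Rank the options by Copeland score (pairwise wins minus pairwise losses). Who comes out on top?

Pairwise results:
  A vs B: A wins 21–0.
  A vs C: A wins 21–0.
  A vs D: A wins 13–8.
  B vs C: B wins 20–1.
  B vs D: B wins 12–9.
  C vs D: C wins 13–8.
Copeland scores (wins − losses):
  A: 3 − 0 = 3
  B: 2 − 1 = 1
  C: 1 − 2 = -1
  D: 0 − 3 = -3
A has the best Copeland score.

A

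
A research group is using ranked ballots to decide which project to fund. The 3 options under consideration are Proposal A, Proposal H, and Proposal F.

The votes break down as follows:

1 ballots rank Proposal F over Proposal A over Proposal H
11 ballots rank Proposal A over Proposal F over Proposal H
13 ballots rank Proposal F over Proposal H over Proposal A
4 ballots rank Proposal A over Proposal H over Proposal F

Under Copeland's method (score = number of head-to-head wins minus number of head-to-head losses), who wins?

Proposal A

Pairwise results:
  Proposal A vs Proposal H: Proposal A wins 16–13.
  Proposal A vs Proposal F: Proposal A wins 15–14.
  Proposal H vs Proposal F: Proposal F wins 25–4.
Copeland scores (wins − losses):
  Proposal A: 2 − 0 = 2
  Proposal H: 0 − 2 = -2
  Proposal F: 1 − 1 = 0
Proposal A has the best Copeland score.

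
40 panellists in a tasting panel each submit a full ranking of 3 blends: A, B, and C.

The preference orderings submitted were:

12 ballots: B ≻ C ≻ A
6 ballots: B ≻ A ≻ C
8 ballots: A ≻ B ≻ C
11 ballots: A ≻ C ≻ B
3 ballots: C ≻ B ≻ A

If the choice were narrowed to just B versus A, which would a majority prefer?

Ballots ranking B above A: 12+6+3 = 21.
Ballots ranking A above B: 8+11 = 19.
B wins the head-to-head, 21–19.

B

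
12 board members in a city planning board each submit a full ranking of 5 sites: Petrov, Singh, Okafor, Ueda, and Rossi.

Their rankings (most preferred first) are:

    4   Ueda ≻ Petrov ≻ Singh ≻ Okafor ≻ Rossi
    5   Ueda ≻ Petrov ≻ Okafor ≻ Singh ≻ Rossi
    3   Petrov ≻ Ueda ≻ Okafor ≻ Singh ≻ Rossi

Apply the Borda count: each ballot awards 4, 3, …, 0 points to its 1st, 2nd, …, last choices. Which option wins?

Borda scores:
  Petrov: 4·3 + 5·3 + 3·4 = 39
  Singh: 4·2 + 5·1 + 3·1 = 16
  Okafor: 4·1 + 5·2 + 3·2 = 20
  Ueda: 4·4 + 5·4 + 3·3 = 45
  Rossi: 4·0 + 5·0 + 3·0 = 0
Ueda has the highest total.

Ueda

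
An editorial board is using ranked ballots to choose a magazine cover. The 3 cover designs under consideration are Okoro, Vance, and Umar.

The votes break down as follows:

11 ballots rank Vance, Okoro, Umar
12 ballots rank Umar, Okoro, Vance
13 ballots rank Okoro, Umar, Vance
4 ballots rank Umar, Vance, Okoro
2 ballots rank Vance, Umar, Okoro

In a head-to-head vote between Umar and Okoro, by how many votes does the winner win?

Ballots ranking Umar above Okoro: 12+4+2 = 18.
Ballots ranking Okoro above Umar: 11+13 = 24.
Okoro wins 24–18, a margin of 6.

6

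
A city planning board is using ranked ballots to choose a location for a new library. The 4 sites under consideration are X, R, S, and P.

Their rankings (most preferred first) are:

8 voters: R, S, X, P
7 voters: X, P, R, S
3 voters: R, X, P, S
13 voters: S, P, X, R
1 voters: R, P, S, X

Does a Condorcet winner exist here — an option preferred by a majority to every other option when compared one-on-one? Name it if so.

Head-to-head results (32 voters total):
X vs R: X wins 20–12.
X vs S: S wins 22–10.
X vs P: X wins 18–14.
R vs S: R wins 19–13.
R vs P: P wins 20–12.
S vs P: S wins 21–11.
No candidate beats all others: X beats R beats S beats X, a majority cycle.

No Condorcet winner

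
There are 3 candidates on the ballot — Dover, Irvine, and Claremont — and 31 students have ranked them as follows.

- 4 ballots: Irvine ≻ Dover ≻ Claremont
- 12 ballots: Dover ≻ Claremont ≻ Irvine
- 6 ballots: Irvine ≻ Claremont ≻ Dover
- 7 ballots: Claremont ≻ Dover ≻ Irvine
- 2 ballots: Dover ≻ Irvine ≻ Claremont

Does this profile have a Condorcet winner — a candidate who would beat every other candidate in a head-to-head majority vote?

Yes

Head-to-head results (31 voters total):
Dover vs Irvine: Dover wins 21–10.
Dover vs Claremont: Dover wins 18–13.
Irvine vs Claremont: Claremont wins 19–12.
Dover beats each rival — Irvine (21–10), Claremont (18–13) — so Dover is the Condorcet winner.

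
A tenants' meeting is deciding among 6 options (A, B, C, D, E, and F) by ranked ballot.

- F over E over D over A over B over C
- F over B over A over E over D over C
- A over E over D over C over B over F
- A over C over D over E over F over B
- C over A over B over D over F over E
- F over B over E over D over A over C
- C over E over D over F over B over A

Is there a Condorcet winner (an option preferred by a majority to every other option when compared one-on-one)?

Head-to-head results (7 voters total):
A vs B: A wins 4–3.
A vs C: A wins 5–2.
A vs D: A wins 4–3.
A vs E: A wins 4–3.
A vs F: F wins 4–3.
B vs C: C wins 4–3.
B vs D: D wins 4–3.
B vs E: E wins 4–3.
B vs F: F wins 5–2.
C vs D: D wins 4–3.
C vs E: E wins 4–3.
C vs F: C wins 4–3.
D vs E: E wins 5–2.
D vs F: D wins 4–3.
E vs F: F wins 4–3.
No candidate beats all others: A beats C beats F beats A, a majority cycle.

No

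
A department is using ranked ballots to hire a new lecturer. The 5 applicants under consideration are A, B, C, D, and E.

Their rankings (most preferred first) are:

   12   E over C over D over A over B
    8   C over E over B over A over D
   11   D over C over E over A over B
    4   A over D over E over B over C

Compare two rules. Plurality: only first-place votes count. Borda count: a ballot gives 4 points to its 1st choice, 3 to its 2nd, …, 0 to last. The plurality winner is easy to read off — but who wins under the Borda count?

E

Plurality first-place counts: A 4, B 0, C 8, D 11, E 12 → E.
Borda totals: A 47, B 20, C 101, D 80, E 102 → E.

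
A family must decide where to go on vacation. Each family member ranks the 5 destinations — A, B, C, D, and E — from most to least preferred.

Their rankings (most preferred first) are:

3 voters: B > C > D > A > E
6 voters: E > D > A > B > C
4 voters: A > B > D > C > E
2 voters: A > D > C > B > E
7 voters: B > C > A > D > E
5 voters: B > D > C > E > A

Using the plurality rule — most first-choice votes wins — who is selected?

First-place vote totals:
  A: 6
  B: 15
  C: 0
  D: 0
  E: 6
B has the most first-place votes.

B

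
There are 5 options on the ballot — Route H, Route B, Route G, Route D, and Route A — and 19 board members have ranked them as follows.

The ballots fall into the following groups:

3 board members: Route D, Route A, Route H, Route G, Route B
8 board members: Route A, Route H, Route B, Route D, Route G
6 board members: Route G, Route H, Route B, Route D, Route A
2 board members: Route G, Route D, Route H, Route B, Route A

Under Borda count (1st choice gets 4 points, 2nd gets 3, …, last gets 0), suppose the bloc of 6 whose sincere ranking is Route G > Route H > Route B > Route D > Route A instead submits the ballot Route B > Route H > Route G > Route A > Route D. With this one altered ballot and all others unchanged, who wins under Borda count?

Route H

Borda totals with the altered ballot: Route H 52, Route B 42, Route G 23, Route D 26, Route A 47.
The winner is unchanged: still Route H.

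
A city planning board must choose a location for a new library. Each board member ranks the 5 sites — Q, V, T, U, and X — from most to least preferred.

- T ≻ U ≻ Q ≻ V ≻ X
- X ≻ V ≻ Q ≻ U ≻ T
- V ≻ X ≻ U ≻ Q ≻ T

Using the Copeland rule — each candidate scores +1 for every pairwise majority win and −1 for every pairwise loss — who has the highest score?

Pairwise results:
  Q vs V: V wins 2–1.
  Q vs T: Q wins 2–1.
  Q vs U: U wins 2–1.
  Q vs X: X wins 2–1.
  V vs T: V wins 2–1.
  V vs U: V wins 2–1.
  V vs X: V wins 2–1.
  T vs U: U wins 2–1.
  T vs X: X wins 2–1.
  U vs X: X wins 2–1.
Copeland scores (wins − losses):
  Q: 1 − 3 = -2
  V: 4 − 0 = 4
  T: 0 − 4 = -4
  U: 2 − 2 = 0
  X: 3 − 1 = 2
V has the best Copeland score.

V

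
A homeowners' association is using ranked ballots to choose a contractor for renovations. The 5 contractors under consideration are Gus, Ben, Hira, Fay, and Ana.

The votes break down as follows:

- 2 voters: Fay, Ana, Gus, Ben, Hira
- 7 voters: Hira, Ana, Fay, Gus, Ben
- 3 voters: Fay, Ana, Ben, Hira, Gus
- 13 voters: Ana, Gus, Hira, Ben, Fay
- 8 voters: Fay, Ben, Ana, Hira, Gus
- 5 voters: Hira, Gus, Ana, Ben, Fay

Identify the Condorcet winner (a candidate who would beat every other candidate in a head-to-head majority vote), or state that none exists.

Head-to-head results (38 voters total):
Gus vs Ben: Gus wins 27–11.
Gus vs Hira: Hira wins 23–15.
Gus vs Fay: Fay wins 20–18.
Gus vs Ana: Ana wins 33–5.
Ben vs Hira: Hira wins 25–13.
Ben vs Fay: Fay wins 20–18.
Ben vs Ana: Ana wins 30–8.
Hira vs Fay: Hira wins 25–13.
Hira vs Ana: Ana wins 26–12.
Fay vs Ana: Ana wins 25–13.
Ana beats each rival — Gus (33–5), Ben (30–8), Hira (26–12), Fay (25–13) — so Ana is the Condorcet winner.

Ana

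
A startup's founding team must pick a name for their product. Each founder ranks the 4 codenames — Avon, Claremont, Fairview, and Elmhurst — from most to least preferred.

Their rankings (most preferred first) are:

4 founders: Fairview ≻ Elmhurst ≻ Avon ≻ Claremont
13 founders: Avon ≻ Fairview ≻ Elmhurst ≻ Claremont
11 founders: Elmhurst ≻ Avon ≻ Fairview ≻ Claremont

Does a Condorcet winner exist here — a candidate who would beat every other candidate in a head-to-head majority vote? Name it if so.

None — there is no Condorcet winner

Head-to-head results (28 voters total):
Avon vs Claremont: Avon wins 28–0.
Avon vs Fairview: Avon wins 24–4.
Avon vs Elmhurst: Elmhurst wins 15–13.
Claremont vs Fairview: Fairview wins 28–0.
Claremont vs Elmhurst: Elmhurst wins 28–0.
Fairview vs Elmhurst: Fairview wins 17–11.
No candidate beats all others: Avon beats Fairview beats Elmhurst beats Avon, a majority cycle.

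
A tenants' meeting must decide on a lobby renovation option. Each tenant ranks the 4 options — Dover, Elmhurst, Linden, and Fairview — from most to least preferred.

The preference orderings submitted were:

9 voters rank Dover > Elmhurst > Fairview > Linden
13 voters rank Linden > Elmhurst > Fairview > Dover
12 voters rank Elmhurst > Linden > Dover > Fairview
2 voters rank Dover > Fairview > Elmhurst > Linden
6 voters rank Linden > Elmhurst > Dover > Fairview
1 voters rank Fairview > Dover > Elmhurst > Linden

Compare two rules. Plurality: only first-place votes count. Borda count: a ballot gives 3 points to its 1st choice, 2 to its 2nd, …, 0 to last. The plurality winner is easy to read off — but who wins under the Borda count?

Plurality first-place counts: Dover 11, Elmhurst 12, Linden 19, Fairview 1 → Linden.
Borda totals: Dover 53, Elmhurst 95, Linden 81, Fairview 29 → Elmhurst.

Elmhurst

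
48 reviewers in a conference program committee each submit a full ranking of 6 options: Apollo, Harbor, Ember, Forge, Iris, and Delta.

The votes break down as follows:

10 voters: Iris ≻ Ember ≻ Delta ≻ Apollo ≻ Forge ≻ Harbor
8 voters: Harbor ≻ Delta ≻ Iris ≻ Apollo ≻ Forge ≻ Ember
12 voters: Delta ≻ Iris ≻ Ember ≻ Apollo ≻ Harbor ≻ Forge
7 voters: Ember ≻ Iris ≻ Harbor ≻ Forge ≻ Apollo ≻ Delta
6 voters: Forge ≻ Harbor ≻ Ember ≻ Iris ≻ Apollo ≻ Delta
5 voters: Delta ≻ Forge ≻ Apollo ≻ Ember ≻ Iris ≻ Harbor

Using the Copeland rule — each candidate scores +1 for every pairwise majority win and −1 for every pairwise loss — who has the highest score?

Pairwise results:
  Apollo vs Harbor: Apollo wins 27–21.
  Apollo vs Ember: Ember wins 35–13.
  Apollo vs Forge: Apollo wins 30–18.
  Apollo vs Iris: Iris wins 43–5.
  Apollo vs Delta: Delta wins 35–13.
  Harbor vs Ember: Ember wins 34–14.
  Harbor vs Forge: Harbor wins 27–21.
  Harbor vs Iris: Iris wins 34–14.
  Harbor vs Delta: Delta wins 27–21.
  Ember vs Forge: Ember wins 29–19.
  Ember vs Iris: Iris wins 30–18.
  Ember vs Delta: Delta wins 25–23.
  Forge vs Iris: Iris wins 37–11.
  Forge vs Delta: Delta wins 35–13.
  Iris vs Delta: Delta wins 25–23.
Copeland scores (wins − losses):
  Apollo: 2 − 3 = -1
  Harbor: 1 − 4 = -3
  Ember: 3 − 2 = 1
  Forge: 0 − 5 = -5
  Iris: 4 − 1 = 3
  Delta: 5 − 0 = 5
Delta has the best Copeland score.

Delta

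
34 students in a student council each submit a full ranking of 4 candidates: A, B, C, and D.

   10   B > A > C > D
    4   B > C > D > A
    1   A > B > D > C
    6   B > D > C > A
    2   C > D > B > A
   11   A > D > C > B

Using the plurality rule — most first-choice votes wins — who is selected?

First-place vote totals:
  A: 12
  B: 20
  C: 2
  D: 0
B has the most first-place votes.

B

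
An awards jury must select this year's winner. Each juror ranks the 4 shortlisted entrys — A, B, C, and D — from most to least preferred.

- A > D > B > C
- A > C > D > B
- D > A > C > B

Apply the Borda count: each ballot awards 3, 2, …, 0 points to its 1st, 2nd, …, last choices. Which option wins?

Borda scores:
  A: 3 + 3 + 2 = 8
  B: 1 + 0 + 0 = 1
  C: 0 + 2 + 1 = 3
  D: 2 + 1 + 3 = 6
A has the highest total.

A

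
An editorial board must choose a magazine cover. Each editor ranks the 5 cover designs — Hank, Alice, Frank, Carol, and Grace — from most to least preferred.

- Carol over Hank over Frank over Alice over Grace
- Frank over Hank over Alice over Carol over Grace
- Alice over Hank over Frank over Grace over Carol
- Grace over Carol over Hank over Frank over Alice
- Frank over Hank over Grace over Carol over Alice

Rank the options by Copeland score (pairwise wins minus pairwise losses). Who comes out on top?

Pairwise results:
  Hank vs Alice: Hank wins 4–1.
  Hank vs Frank: Hank wins 3–2.
  Hank vs Carol: Hank wins 3–2.
  Hank vs Grace: Hank wins 4–1.
  Alice vs Frank: Frank wins 4–1.
  Alice vs Carol: Carol wins 3–2.
  Alice vs Grace: Alice wins 3–2.
  Frank vs Carol: Frank wins 3–2.
  Frank vs Grace: Frank wins 4–1.
  Carol vs Grace: Grace wins 3–2.
Copeland scores (wins − losses):
  Hank: 4 − 0 = 4
  Alice: 1 − 3 = -2
  Frank: 3 − 1 = 2
  Carol: 1 − 3 = -2
  Grace: 1 − 3 = -2
Hank has the best Copeland score.

Hank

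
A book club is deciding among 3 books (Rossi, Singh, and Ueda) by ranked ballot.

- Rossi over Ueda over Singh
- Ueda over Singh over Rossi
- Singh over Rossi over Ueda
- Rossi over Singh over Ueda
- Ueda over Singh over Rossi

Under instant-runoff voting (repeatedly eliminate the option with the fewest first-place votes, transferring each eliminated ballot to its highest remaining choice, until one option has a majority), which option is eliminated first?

Round 1: Rossi 2, Ueda 2, Singh 1. Singh has the fewest and is eliminated.
Round 2: Rossi 3, Ueda 2. Rossi has a majority.

Singh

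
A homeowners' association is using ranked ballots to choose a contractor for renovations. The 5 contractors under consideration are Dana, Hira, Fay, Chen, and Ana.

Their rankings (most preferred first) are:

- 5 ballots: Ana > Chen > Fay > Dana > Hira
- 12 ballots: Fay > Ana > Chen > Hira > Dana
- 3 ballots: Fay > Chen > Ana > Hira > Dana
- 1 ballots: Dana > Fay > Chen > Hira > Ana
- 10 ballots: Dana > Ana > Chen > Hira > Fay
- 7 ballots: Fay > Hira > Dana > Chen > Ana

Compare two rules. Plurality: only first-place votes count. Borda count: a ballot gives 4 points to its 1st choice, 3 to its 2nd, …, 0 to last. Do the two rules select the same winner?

Yes

Plurality first-place counts: Dana 11, Hira 0, Fay 22, Chen 0, Ana 5 → Fay.
Borda totals: Dana 63, Hira 47, Fay 101, Chen 77, Ana 92 → Fay.
The two rules agree on Fay.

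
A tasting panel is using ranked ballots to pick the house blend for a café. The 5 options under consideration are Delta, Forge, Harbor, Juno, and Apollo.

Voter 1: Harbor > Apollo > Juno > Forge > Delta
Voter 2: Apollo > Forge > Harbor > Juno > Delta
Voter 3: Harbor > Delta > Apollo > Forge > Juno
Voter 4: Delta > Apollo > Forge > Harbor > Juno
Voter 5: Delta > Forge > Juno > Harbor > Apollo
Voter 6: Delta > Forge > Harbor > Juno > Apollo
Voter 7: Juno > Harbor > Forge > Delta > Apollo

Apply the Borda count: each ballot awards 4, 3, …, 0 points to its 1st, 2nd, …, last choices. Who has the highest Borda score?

Borda scores:
  Delta: 0 + 0 + 3 + 4 + 4 + 4 + 1 = 16
  Forge: 1 + 3 + 1 + 2 + 3 + 3 + 2 = 15
  Harbor: 4 + 2 + 4 + 1 + 1 + 2 + 3 = 17
  Juno: 2 + 1 + 0 + 0 + 2 + 1 + 4 = 10
  Apollo: 3 + 4 + 2 + 3 + 0 + 0 + 0 = 12
Harbor has the highest total.

Harbor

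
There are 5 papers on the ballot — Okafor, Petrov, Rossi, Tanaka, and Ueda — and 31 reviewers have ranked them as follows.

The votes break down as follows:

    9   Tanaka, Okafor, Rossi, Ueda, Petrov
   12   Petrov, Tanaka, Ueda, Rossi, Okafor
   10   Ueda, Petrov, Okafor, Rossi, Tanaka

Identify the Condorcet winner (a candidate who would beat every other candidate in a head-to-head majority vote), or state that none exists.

Head-to-head results (31 voters total):
Okafor vs Petrov: Petrov wins 22–9.
Okafor vs Rossi: Okafor wins 19–12.
Okafor vs Tanaka: Tanaka wins 21–10.
Okafor vs Ueda: Ueda wins 22–9.
Petrov vs Rossi: Petrov wins 22–9.
Petrov vs Tanaka: Petrov wins 22–9.
Petrov vs Ueda: Ueda wins 19–12.
Rossi vs Tanaka: Tanaka wins 21–10.
Rossi vs Ueda: Ueda wins 22–9.
Tanaka vs Ueda: Tanaka wins 21–10.
No candidate beats all others: Petrov beats Tanaka beats Ueda beats Petrov, a majority cycle.

None — there is no Condorcet winner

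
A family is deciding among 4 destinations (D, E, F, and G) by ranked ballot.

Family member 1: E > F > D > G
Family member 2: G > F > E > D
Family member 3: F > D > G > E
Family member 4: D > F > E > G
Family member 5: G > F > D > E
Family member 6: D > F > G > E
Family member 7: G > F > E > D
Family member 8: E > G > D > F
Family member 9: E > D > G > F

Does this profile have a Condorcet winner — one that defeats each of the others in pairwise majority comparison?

No

Head-to-head results (9 voters total):
D vs E: E wins 5–4.
D vs F: F wins 5–4.
D vs G: D wins 5–4.
E vs F: F wins 6–3.
E vs G: G wins 5–4.
F vs G: G wins 5–4.
No candidate beats all others: D beats G beats E beats D, a majority cycle.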